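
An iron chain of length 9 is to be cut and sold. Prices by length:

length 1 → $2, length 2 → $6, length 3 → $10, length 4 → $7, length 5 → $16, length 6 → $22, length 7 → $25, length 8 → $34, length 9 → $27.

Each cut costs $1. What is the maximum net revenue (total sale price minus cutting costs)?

Consider every possible first cut. net[k] is the best of p[i]+net[k−i] over all sellable i≤k, charging 1 whenever i<k.
net[1] = 2
net[2] = max(2+2-1, 6+0) = 6
net[3] = max(2+6-1, 6+2-1, 10+0) = 10
net[4] = max(2+10-1, 6+6-1, 10+2-1, 7+0) = 11
net[5] = max(2+11-1, 6+10-1, 10+6-1, 7+2-1, 16+0) = 16
net[6] = max(2+16-1, 6+11-1, 10+10-1, 7+6-1, 16+2-1, 22+0) = 22
net[7] = max(2+22-1, 6+16-1, 10+11-1, …, 22+2-1, 25+0) = 25
net[8] = max(2+25-1, 6+22-1, 10+16-1, …, 25+2-1, 34+0) = 34
net[9] = max(2+34-1, 6+25-1, 10+22-1, …, 34+2-1, 27+0) = 35
One optimal plan: pieces 8 + 1 (1 cut) → $36 − $1 = $35.

35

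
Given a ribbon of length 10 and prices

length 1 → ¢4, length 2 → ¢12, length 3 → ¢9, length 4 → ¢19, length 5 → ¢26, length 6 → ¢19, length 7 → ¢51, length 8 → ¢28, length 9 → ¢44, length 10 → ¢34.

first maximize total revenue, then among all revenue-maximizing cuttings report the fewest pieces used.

Build r[k] bottom-up: r[k] = max over allowed piece i of (p[i] + r[k−i]).
r[1] = 4
r[2] = 12
r[3] = 16  (first piece 1, then r[2]=12)
r[4] = 24  (first piece 2, then r[2]=12)
r[5] = 28  (first piece 1, then r[4]=24)
r[6] = 36  (first piece 2, then r[4]=24)
r[7] = 51
r[8] = 55  (first piece 1, then r[7]=51)
r[9] = 63  (first piece 2, then r[7]=51)
r[10] = 67  (first piece 1, then r[9]=63)
Maximum revenue is ¢67.
Now minimize piece count subject to staying optimal: for each k, pieces[k] = 1 + min over i with p[i]+r[k−i]=r[k] of pieces[k−i].
pieces[7] = 1
pieces[8] = 2
pieces[9] = 2
pieces[10] = 3

3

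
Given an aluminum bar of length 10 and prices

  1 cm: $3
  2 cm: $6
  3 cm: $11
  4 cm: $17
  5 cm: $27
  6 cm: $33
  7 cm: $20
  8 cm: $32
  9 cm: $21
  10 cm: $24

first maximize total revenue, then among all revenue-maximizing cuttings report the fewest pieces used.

2

Build r[k] bottom-up: r[k] = max over allowed piece i of (p[i] + r[k−i]).
r[1] = 3
r[2] = 6  (first piece 1, then r[1]=3)
r[3] = 11
r[4] = 17
r[5] = 27
r[6] = 33
r[7] = 36  (first piece 1, then r[6]=33)
r[8] = 39  (first piece 1, then r[7]=36)
r[9] = 44  (first piece 3, then r[6]=33)
r[10] = 54  (first piece 5, then r[5]=27)
Maximum revenue is $54.
Now minimize piece count subject to staying optimal: for each k, pieces[k] = 1 + min over i with p[i]+r[k−i]=r[k] of pieces[k−i].
pieces[7] = 2
pieces[8] = 2
pieces[9] = 2
pieces[10] = 2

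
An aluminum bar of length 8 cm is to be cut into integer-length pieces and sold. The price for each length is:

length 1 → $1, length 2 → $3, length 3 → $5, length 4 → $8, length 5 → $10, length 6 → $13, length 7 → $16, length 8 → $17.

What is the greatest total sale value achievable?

Let R[k] be the best obtainable value from length k. For each k, try every first piece i and keep the best of price[i] + R[k−i].
R[1] = 1
R[2] = max(1+1, 3+0) = 3
R[3] = max(1+3, 3+1, 5+0) = 5
R[4] = max(1+5, 3+3, 5+1, 8+0) = 8
R[5] = max(1+8, 3+5, 5+3, 8+1, 10+0) = 10
R[6] = max(1+10, 3+8, 5+5, 8+3, 10+1, 13+0) = 13
R[7] = max(1+13, 3+10, 5+8, …, 13+1, 16+0) = 16
R[8] = max(1+16, 3+13, 5+10, …, 16+1, 17+0) = 17
One optimal cutting: 7 + 1 → $16 + $1 = $17.

17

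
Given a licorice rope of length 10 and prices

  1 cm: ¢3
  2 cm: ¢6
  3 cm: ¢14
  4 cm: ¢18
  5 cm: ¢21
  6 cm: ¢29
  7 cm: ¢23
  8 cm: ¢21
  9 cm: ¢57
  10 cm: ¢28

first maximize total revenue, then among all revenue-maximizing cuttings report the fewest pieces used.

2

Build r[k] bottom-up: r[k] = max over allowed piece i of (p[i] + r[k−i]).
r[1] = 3
r[2] = 6  (first piece 1, then r[1]=3)
r[3] = 14
r[4] = 18
r[5] = 21  (first piece 1, then r[4]=18)
r[6] = 29
r[7] = 32  (first piece 1, then r[6]=29)
r[8] = 36  (first piece 4, then r[4]=18)
r[9] = 57
r[10] = 60  (first piece 1, then r[9]=57)
Maximum revenue is ¢60.
Now minimize piece count subject to staying optimal: for each k, pieces[k] = 1 + min over i with p[i]+r[k−i]=r[k] of pieces[k−i].
pieces[7] = 2
pieces[8] = 2
pieces[9] = 1
pieces[10] = 2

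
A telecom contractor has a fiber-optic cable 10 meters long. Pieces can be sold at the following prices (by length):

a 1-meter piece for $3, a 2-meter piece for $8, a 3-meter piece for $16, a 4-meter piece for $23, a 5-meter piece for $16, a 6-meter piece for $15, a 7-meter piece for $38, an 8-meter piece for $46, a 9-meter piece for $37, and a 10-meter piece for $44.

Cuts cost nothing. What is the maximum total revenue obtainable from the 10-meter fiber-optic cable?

55

Consider every possible first cut. best[k] is the best of p[i]+best[k−i] over all sellable i≤k.
best[1] = 3
best[2] = 8
best[3] = 16
best[4] = 23
best[5] = 26  (first piece 1, then best[4]=23)
best[6] = 32  (first piece 3, then best[3]=16)
best[7] = 39  (first piece 3, then best[4]=23)
best[8] = 46  (first piece 4, then best[4]=23)
best[9] = 49  (first piece 1, then best[8]=46)
best[10] = 55  (first piece 3, then best[7]=39)
One optimal cutting: 4 + 3 + 3 → $23 + $16 + $16 = $55.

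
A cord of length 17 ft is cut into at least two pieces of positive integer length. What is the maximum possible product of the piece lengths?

Define g[k] = max over 1≤i<k of i · max(k−i, g[k−i]); the inner max lets the remainder stay uncut if that's better.
g[2] = 1*max(1,0) = 1*1 = 1
g[3] = 1*max(2,1) = 1*2 = 2
g[4] = 2*max(2,1) = 2*2 = 4
g[5] = 2*max(3,2) = 2*3 = 6
g[6] = 3*max(3,2) = 3*3 = 9
g[7] = 2*max(5,6) = 2*6 = 12
g[8] = 2*max(6,9) = 2*9 = 18
g[9] = 3*max(6,9) = 3*9 = 27
g[10] = 2*max(8,18) = 2*18 = 36
g[11] = 2*max(9,27) = 2*27 = 54
g[12] = 3*max(9,27) = 3*27 = 81
g[13] = 2*max(11,54) = 2*54 = 108
g[14] = 2*max(12,81) = 2*81 = 162
g[15] = 3*max(12,81) = 3*81 = 243
g[16] = 2*max(14,162) = 2*162 = 324
g[17] = 2*max(15,243) = 2*243 = 486
One optimal split: 3 + 3 + 3 + 3 + 3 + 2; product 3*3*3*3*3*2 = 486.

486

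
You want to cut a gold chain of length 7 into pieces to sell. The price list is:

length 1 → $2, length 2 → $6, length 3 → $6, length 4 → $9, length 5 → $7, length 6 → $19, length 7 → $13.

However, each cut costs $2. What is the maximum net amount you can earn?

Consider every possible first cut. v[k] is the best of p[i]+v[k−i] over all sellable i≤k, charging 2 whenever i<k.
v[1] = 2
v[2] = 6
v[3] = 6  (first piece 1, then v[2]=6)
v[4] = 10  (first piece 2, then v[2]=6)
v[5] = 10  (first piece 1, then v[4]=10)
v[6] = 19
v[7] = 19  (first piece 1, then v[6]=19)
One optimal plan: pieces 6 + 1 (1 cut) → $21 − $2 = $19.

19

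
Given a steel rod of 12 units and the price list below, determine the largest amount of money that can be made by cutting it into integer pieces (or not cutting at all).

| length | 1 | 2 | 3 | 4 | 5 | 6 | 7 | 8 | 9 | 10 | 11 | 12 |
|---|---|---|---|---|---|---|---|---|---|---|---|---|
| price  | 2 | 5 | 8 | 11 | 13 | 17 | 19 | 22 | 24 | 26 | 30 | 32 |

34

Build v[k] bottom-up: v[k] = max over allowed piece i of (p[i] + v[k−i]).
v[1] = 2
v[2] = max(2+2, 5+0) = 5
v[3] = max(2+5, 5+2, 8+0) = 8
v[4] = max(2+8, 5+5, 8+2, 11+0) = 11
v[5] = max(2+11, 5+8, 8+5, 11+2, 13+0) = 13
v[6] = max(2+13, 5+11, 8+8, 11+5, 13+2, 17+0) = 17
v[7] = max(2+17, 5+13, 8+11, …, 17+2, 19+0) = 19
v[8] = max(2+19, 5+17, 8+13, …, 19+2, 22+0) = 22
v[9] = max(2+22, 5+19, 8+17, …, 22+2, 24+0) = 25
v[10] = max(2+25, 5+22, 8+19, …, 24+2, 26+0) = 28
v[11] = max(2+28, 5+25, 8+22, …, 26+2, 30+0) = 30
v[12] = max(2+30, 5+28, 8+25, …, 30+2, 32+0) = 34
One optimal cutting: 6 + 6 → $17 + $17 = $34.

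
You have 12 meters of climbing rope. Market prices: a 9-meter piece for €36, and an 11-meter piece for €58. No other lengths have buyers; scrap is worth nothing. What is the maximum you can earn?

Let r[k] be the best obtainable value from length k. For each k, try every first piece i and keep the best of price[i] + r[k−i].
r[1] = 0
r[2] = 0
r[3] = 0
r[4] = 0
r[5] = 0
r[6] = 0
r[7] = 0
r[8] = 0
r[9] = 36
r[10] = 36
r[11] = max(36+0, 58+0) = 58
r[12] = max(36+0, 58+0) = 58
One optimal cutting: pieces 11 with 1 meter of scrap → €58.

58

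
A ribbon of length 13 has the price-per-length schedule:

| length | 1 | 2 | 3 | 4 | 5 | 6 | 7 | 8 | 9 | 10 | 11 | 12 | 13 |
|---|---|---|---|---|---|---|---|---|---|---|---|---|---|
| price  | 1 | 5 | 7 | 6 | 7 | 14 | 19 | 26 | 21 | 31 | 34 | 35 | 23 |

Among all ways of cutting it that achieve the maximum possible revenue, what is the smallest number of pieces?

Consider every possible first cut. r[k] is the best of p[i]+r[k−i] over all sellable i≤k.
r[1] = 1
r[2] = max(1+1, 5+0) = 5
r[3] = max(1+5, 5+1, 7+0) = 7
r[4] = max(1+7, 5+5, 7+1, 6+0) = 10
r[5] = max(1+10, 5+7, 7+5, 6+1, 7+0) = 12
r[6] = max(1+12, 5+10, 7+7, 6+5, 7+1, 14+0) = 15
r[7] = max(1+15, 5+12, 7+10, …, 14+1, 19+0) = 19
r[8] = max(1+19, 5+15, 7+12, …, 19+1, 26+0) = 26
r[9] = max(1+26, 5+19, 7+15, …, 26+1, 21+0) = 27
r[10] = max(1+27, 5+26, 7+19, …, 21+1, 31+0) = 31
r[11] = max(1+31, 5+27, 7+26, …, 31+1, 34+0) = 34
r[12] = max(1+34, 5+31, 7+27, …, 34+1, 35+0) = 36
r[13] = max(1+36, 5+34, 7+31, …, 35+1, 23+0) = 39
Maximum revenue is ¢39.
Now minimize piece count subject to staying optimal: for each k, pieces[k] = 1 + min over i with p[i]+r[k−i]=r[k] of pieces[k−i].
pieces[10] = 1
pieces[11] = 1
pieces[12] = 2
pieces[13] = 2

2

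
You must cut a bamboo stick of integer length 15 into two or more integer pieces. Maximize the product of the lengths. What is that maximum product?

243

Define m[k] = max over 1≤i<k of i · max(k−i, m[k−i]); the inner max lets the remainder stay uncut if that's better.
m[2] = 1·max(1,0) = 1·1 = 1
m[3] = max(1·2, 2·1) = 2
m[4] = max(1·3, 2·2, 3·1) = 4
m[5] = max(1·4, 2·3, 3·2, 4·1) = 6
m[6] = max(1·6, 2·4, 3·3, 4·2, 5·1) = 9
m[7] = max(1·9, 2·6, 3·4, 4·3, 5·2, 6·1) = 12
m[8] = max(1·12, 2·9, 3·6, …, 6·2, 7·1) = 18
m[9] = max(1·18, 2·12, 3·9, …, 7·2, 8·1) = 27
m[10] = max(1·27, 2·18, 3·12, …, 8·2, 9·1) = 36
m[11] = max(1·36, 2·27, 3·18, …, 9·2, 10·1) = 54
m[12] = max(1·54, 2·36, 3·27, …, 10·2, 11·1) = 81
m[13] = max(1·81, 2·54, 3·36, …, 11·2, 12·1) = 108
m[14] = max(1·108, 2·81, 3·54, …, 12·2, 13·1) = 162
m[15] = max(1·162, 2·108, 3·81, …, 13·2, 14·1) = 243
One optimal split: 3 + 3 + 3 + 3 + 3; product 3·3·3·3·3 = 243.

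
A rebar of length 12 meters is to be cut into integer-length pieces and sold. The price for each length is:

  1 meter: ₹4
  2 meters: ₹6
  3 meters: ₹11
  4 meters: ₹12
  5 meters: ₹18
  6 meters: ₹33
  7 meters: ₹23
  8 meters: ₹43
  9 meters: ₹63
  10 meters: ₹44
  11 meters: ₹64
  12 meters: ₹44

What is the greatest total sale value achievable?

Let r[k] be the best obtainable value from length k. For each k, try every first piece i and keep the best of price[i] + r[k−i].
r[1] = 4
r[2] = max(4+4, 6+0) = 8
r[3] = max(4+8, 6+4, 11+0) = 12
r[4] = max(4+12, 6+8, 11+4, 12+0) = 16
r[5] = max(4+16, 6+12, 11+8, 12+4, 18+0) = 20
r[6] = max(4+20, 6+16, 11+12, 12+8, 18+4, 33+0) = 33
r[7] = max(4+33, 6+20, 11+16, …, 33+4, 23+0) = 37
r[8] = max(4+37, 6+33, 11+20, …, 23+4, 43+0) = 43
r[9] = max(4+43, 6+37, 11+33, …, 43+4, 63+0) = 63
r[10] = max(4+63, 6+43, 11+37, …, 63+4, 44+0) = 67
r[11] = max(4+67, 6+63, 11+43, …, 44+4, 64+0) = 71
r[12] = max(4+71, 6+67, 11+63, …, 64+4, 44+0) = 75
One optimal cutting: 9 + 1 + 1 + 1 → ₹63 + ₹4 + ₹4 + ₹4 = ₹75.

75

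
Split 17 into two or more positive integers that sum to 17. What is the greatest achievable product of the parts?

Fill m[k] for k=2..17: at each k try every first piece i and multiply by the better of (k−i) uncut or m[k−i].
Small cases: m[2]=1, m[3]=2, m[4]=4, m[5]=6, m[6]=9, m[7]=12, m[8]=18, m[9]=27, m[10]=36.
m[11] = 2*max(9,27) = 2*27 = 54
m[12] = 3*max(9,27) = 3*27 = 81
m[13] = 2*max(11,54) = 2*54 = 108
m[14] = 2*max(12,81) = 2*81 = 162
m[15] = 3*max(12,81) = 3*81 = 243
m[16] = 2*max(14,162) = 2*162 = 324
m[17] = 2*max(15,243) = 2*243 = 486
One optimal split: 3 + 3 + 3 + 3 + 3 + 2; product 3*3*3*3*3*2 = 486.

486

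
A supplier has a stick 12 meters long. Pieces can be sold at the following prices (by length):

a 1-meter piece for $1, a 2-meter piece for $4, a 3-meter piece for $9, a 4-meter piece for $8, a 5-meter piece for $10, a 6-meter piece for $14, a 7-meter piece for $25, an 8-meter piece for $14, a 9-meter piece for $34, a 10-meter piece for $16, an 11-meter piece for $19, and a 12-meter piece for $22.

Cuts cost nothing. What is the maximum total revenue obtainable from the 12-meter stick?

Let r[k] be the best obtainable value from length k. For each k, try every first piece i and keep the best of price[i] + r[k−i].
r[1] = 1
r[2] = max(1+1, 4+0) = 4
r[3] = max(1+4, 4+1, 9+0) = 9
r[4] = max(1+9, 4+4, 9+1, 8+0) = 10
r[5] = max(1+10, 4+9, 9+4, 8+1, 10+0) = 13
r[6] = max(1+13, 4+10, 9+9, 8+4, 10+1, 14+0) = 18
r[7] = max(1+18, 4+13, 9+10, …, 14+1, 25+0) = 25
r[8] = max(1+25, 4+18, 9+13, …, 25+1, 14+0) = 26
r[9] = max(1+26, 4+25, 9+18, …, 14+1, 34+0) = 34
r[10] = max(1+34, 4+26, 9+25, …, 34+1, 16+0) = 35
r[11] = max(1+35, 4+34, 9+26, …, 16+1, 19+0) = 38
r[12] = max(1+38, 4+35, 9+34, …, 19+1, 22+0) = 43
One optimal cutting: 9 + 3 → $34 + $9 = $43.

43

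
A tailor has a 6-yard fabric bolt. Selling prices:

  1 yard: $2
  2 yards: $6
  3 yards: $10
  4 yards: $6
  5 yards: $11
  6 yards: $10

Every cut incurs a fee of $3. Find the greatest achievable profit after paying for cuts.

17

Build v[k] bottom-up: v[k] = max over allowed piece i of (p[i] + v[k−i]) − 3 per cut.
v[1] = 2
v[2] = max(2+2-3, 6+0) = 6
v[3] = max(2+6-3, 6+2-3, 10+0) = 10
v[4] = max(2+10-3, 6+6-3, 10+2-3, 6+0) = 9
v[5] = max(2+9-3, 6+10-3, 10+6-3, 6+2-3, 11+0) = 13
v[6] = max(2+13-3, 6+9-3, 10+10-3, 6+6-3, 11+2-3, 10+0) = 17
One optimal plan: pieces 3 + 3 (1 cut) → $20 − $3 = $17.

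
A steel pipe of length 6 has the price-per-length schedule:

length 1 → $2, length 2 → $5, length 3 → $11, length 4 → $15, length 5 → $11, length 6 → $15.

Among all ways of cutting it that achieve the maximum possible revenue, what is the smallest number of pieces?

2

Consider every possible first cut. r[k] is the best of p[i]+r[k−i] over all sellable i≤k.
r[1] = 2
r[2] = 5
r[3] = 11
r[4] = 15
r[5] = 17  (first piece 1, then r[4]=15)
r[6] = 22  (first piece 3, then r[3]=11)
Maximum revenue is $22.
Now minimize piece count subject to staying optimal: for each k, pieces[k] = 1 + min over i with p[i]+r[k−i]=r[k] of pieces[k−i].
pieces[3] = 1
pieces[4] = 1
pieces[5] = 2
pieces[6] = 2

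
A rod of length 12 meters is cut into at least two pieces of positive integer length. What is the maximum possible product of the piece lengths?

Fill P[k] for k=2..12: at each k try every first piece i and multiply by the better of (k−i) uncut or P[k−i].
P[2] = 1·max(1,0) = 1·1 = 1
P[3] = max(1·2, 2·1) = 2
P[4] = max(1·3, 2·2, 3·1) = 4
P[5] = max(1·4, 2·3, 3·2, 4·1) = 6
P[6] = max(1·6, 2·4, 3·3, 4·2, 5·1) = 9
P[7] = max(1·9, 2·6, 3·4, 4·3, 5·2, 6·1) = 12
P[8] = max(1·12, 2·9, 3·6, …, 6·2, 7·1) = 18
P[9] = max(1·18, 2·12, 3·9, …, 7·2, 8·1) = 27
P[10] = max(1·27, 2·18, 3·12, …, 8·2, 9·1) = 36
P[11] = max(1·36, 2·27, 3·18, …, 9·2, 10·1) = 54
P[12] = max(1·54, 2·36, 3·27, …, 10·2, 11·1) = 81
One optimal split: 3 + 3 + 3 + 3; product 3·3·3·3 = 81.

81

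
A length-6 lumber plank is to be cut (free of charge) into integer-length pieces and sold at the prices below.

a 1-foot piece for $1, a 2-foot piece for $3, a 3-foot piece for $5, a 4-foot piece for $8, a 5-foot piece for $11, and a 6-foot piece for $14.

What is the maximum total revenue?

14

Consider every possible first cut. v[k] is the best of p[i]+v[k−i] over all sellable i≤k.
v[1] = 1
v[2] = 3
v[3] = 5
v[4] = 8
v[5] = 11
v[6] = 14
Best is to sell the whole 6-foot piece uncut for $14.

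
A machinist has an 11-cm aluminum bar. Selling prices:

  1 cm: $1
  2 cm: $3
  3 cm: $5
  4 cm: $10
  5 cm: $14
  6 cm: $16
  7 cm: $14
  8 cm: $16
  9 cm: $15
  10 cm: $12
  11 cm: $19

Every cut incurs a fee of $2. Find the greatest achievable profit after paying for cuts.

Consider every possible first cut. net[k] is the best of p[i]+net[k−i] over all sellable i≤k, charging 2 whenever i<k.
net[1] = 1
net[2] = 3
net[3] = 5
net[4] = 10
net[5] = 14
net[6] = 16
net[7] = 15  (first piece 1, then net[6]=16)
net[8] = 18  (first piece 4, then net[4]=10)
net[9] = 22  (first piece 4, then net[5]=14)
net[10] = 26  (first piece 5, then net[5]=14)
net[11] = 28  (first piece 5, then net[6]=16)
One optimal plan: pieces 6 + 5 (1 cut) → $30 − $2 = $28.

28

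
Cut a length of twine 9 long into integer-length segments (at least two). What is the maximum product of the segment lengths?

Fill m[k] for k=2..9: at each k try every first piece i and multiply by the better of (k−i) uncut or m[k−i].
m[2] = 1·max(1,0) = 1·1 = 1
m[3] = max(1·2, 2·1) = 2
m[4] = max(1·3, 2·2, 3·1) = 4
m[5] = max(1·4, 2·3, 3·2, 4·1) = 6
m[6] = max(1·6, 2·4, 3·3, 4·2, 5·1) = 9
m[7] = max(1·9, 2·6, 3·4, 4·3, 5·2, 6·1) = 12
m[8] = max(1·12, 2·9, 3·6, …, 6·2, 7·1) = 18
m[9] = max(1·18, 2·12, 3·9, …, 7·2, 8·1) = 27
One optimal split: 3 + 3 + 3; product 3·3·3 = 27.

27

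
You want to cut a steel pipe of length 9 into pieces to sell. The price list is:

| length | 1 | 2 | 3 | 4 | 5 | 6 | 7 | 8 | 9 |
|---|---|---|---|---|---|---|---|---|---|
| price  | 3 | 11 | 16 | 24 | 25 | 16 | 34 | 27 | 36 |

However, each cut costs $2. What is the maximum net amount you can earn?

47

Consider every possible first cut. net[k] is the best of p[i]+net[k−i] over all sellable i≤k, charging 2 whenever i<k.
net[1] = 3
net[2] = max(3+3-2, 11+0) = 11
net[3] = max(3+11-2, 11+3-2, 16+0) = 16
net[4] = max(3+16-2, 11+11-2, 16+3-2, 24+0) = 24
net[5] = max(3+24-2, 11+16-2, 16+11-2, 24+3-2, 25+0) = 25
net[6] = max(3+25-2, 11+24-2, 16+16-2, 24+11-2, 25+3-2, 16+0) = 33
net[7] = max(3+33-2, 11+25-2, 16+24-2, …, 16+3-2, 34+0) = 38
net[8] = max(3+38-2, 11+33-2, 16+25-2, …, 34+3-2, 27+0) = 46
net[9] = max(3+46-2, 11+38-2, 16+33-2, …, 27+3-2, 36+0) = 47
One optimal plan: pieces 4 + 4 + 1 (2 cuts) → $51 − $4 = $47.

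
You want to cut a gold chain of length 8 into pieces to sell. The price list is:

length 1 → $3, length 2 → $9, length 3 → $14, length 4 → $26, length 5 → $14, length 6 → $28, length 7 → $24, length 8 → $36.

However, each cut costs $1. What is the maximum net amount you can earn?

Let r[k] be the best obtainable value from length k. For each k, try every first piece i and keep the best of price[i] + r[k−i] minus the 1 cut fee when i<k.
r[1] = 3
r[2] = 9
r[3] = 14
r[4] = 26
r[5] = 28  (first piece 1, then r[4]=26)
r[6] = 34  (first piece 2, then r[4]=26)
r[7] = 39  (first piece 3, then r[4]=26)
r[8] = 51  (first piece 4, then r[4]=26)
One optimal plan: pieces 4 + 4 (1 cut) → $52 − $1 = $51.

51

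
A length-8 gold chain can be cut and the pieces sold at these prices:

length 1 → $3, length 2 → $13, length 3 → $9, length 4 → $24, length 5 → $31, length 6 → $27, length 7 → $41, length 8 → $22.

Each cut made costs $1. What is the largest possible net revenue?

49

Build r[k] bottom-up: r[k] = max over allowed piece i of (p[i] + r[k−i]) − 1 per cut.
r[1] = 3
r[2] = 13
r[3] = 15  (first piece 1, then r[2]=13)
r[4] = 25  (first piece 2, then r[2]=13)
r[5] = 31
r[6] = 37  (first piece 2, then r[4]=25)
r[7] = 43  (first piece 2, then r[5]=31)
r[8] = 49  (first piece 2, then r[6]=37)
One optimal plan: pieces 2 + 2 + 2 + 2 (3 cuts) → $52 − $3 = $49.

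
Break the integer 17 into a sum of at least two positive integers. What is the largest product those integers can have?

486

Define m[k] = max over 1≤i<k of i · max(k−i, m[k−i]); the inner max lets the remainder stay uncut if that's better.
Small cases: m[2]=1, m[3]=2, m[4]=4, m[5]=6, m[6]=9, m[7]=12, m[8]=18, m[9]=27, m[10]=36, m[11]=54.
m[12] = 3·max(9,27) = 3·27 = 81
m[13] = 2·max(11,54) = 2·54 = 108
m[14] = 2·max(12,81) = 2·81 = 162
m[15] = 3·max(12,81) = 3·81 = 243
m[16] = 2·max(14,162) = 2·162 = 324
m[17] = 2·max(15,243) = 2·243 = 486
One optimal split: 3 + 3 + 3 + 3 + 3 + 2; product 3·3·3·3·3·2 = 486.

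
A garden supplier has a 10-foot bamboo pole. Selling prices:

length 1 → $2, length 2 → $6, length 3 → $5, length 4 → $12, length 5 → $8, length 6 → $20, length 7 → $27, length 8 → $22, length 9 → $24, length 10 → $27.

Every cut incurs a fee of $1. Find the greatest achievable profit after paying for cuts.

33

Build net[k] bottom-up: net[k] = max over allowed piece i of (p[i] + net[k−i]) − 1 per cut.
net[1] = 2
net[2] = max(2+2-1, 6+0) = 6
net[3] = max(2+6-1, 6+2-1, 5+0) = 7
net[4] = max(2+7-1, 6+6-1, 5+2-1, 12+0) = 12
net[5] = max(2+12-1, 6+7-1, 5+6-1, 12+2-1, 8+0) = 13
net[6] = max(2+13-1, 6+12-1, 5+7-1, 12+6-1, 8+2-1, 20+0) = 20
net[7] = max(2+20-1, 6+13-1, 5+12-1, …, 20+2-1, 27+0) = 27
net[8] = max(2+27-1, 6+20-1, 5+13-1, …, 27+2-1, 22+0) = 28
net[9] = max(2+28-1, 6+27-1, 5+20-1, …, 22+2-1, 24+0) = 32
net[10] = max(2+32-1, 6+28-1, 5+27-1, …, 24+2-1, 27+0) = 33
One optimal plan: pieces 7 + 2 + 1 (2 cuts) → $35 − $2 = $33.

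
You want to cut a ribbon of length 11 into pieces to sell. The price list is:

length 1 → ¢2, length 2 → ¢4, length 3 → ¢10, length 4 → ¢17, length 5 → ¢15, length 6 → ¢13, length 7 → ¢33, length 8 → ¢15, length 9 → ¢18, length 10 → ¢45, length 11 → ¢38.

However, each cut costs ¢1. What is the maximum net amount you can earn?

49

Consider every possible first cut. net[k] is the best of p[i]+net[k−i] over all sellable i≤k, charging 1 whenever i<k.
net[1] = 2
net[2] = max(2+2-1, 4+0) = 4
net[3] = max(2+4-1, 4+2-1, 10+0) = 10
net[4] = max(2+10-1, 4+4-1, 10+2-1, 17+0) = 17
net[5] = max(2+17-1, 4+10-1, 10+4-1, 17+2-1, 15+0) = 18
net[6] = max(2+18-1, 4+17-1, 10+10-1, 17+4-1, 15+2-1, 13+0) = 20
net[7] = max(2+20-1, 4+18-1, 10+17-1, …, 13+2-1, 33+0) = 33
net[8] = max(2+33-1, 4+20-1, 10+18-1, …, 33+2-1, 15+0) = 34
net[9] = max(2+34-1, 4+33-1, 10+20-1, …, 15+2-1, 18+0) = 36
net[10] = max(2+36-1, 4+34-1, 10+33-1, …, 18+2-1, 45+0) = 45
net[11] = max(2+45-1, 4+36-1, 10+34-1, …, 45+2-1, 38+0) = 49
One optimal plan: pieces 7 + 4 (1 cut) → ¢50 − ¢1 = ¢49.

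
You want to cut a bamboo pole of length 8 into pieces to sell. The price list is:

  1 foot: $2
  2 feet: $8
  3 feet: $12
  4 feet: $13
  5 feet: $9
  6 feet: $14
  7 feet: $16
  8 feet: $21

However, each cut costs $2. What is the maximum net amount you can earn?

28

Build net[k] bottom-up: net[k] = max over allowed piece i of (p[i] + net[k−i]) − 2 per cut.
net[1] = 2
net[2] = max(2+2-2, 8+0) = 8
net[3] = max(2+8-2, 8+2-2, 12+0) = 12
net[4] = max(2+12-2, 8+8-2, 12+2-2, 13+0) = 14
net[5] = max(2+14-2, 8+12-2, 12+8-2, 13+2-2, 9+0) = 18
net[6] = max(2+18-2, 8+14-2, 12+12-2, 13+8-2, 9+2-2, 14+0) = 22
net[7] = max(2+22-2, 8+18-2, 12+14-2, …, 14+2-2, 16+0) = 24
net[8] = max(2+24-2, 8+22-2, 12+18-2, …, 16+2-2, 21+0) = 28
One optimal plan: pieces 3 + 3 + 2 (2 cuts) → $32 − $4 = $28.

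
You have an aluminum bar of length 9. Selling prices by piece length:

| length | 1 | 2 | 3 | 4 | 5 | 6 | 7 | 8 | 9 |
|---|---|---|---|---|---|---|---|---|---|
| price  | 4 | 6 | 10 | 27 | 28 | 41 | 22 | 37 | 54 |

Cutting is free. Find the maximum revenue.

58

Let R[k] be the best obtainable value from length k. For each k, try every first piece i and keep the best of price[i] + R[k−i].
R[1] = 4
R[2] = max(4+4, 6+0) = 8
R[3] = max(4+8, 6+4, 10+0) = 12
R[4] = max(4+12, 6+8, 10+4, 27+0) = 27
R[5] = max(4+27, 6+12, 10+8, 27+4, 28+0) = 31
R[6] = max(4+31, 6+27, 10+12, 27+8, 28+4, 41+0) = 41
R[7] = max(4+41, 6+31, 10+27, …, 41+4, 22+0) = 45
R[8] = max(4+45, 6+41, 10+31, …, 22+4, 37+0) = 54
R[9] = max(4+54, 6+45, 10+41, …, 37+4, 54+0) = 58
One optimal cutting: 4 + 4 + 1 → $27 + $27 + $4 = $58.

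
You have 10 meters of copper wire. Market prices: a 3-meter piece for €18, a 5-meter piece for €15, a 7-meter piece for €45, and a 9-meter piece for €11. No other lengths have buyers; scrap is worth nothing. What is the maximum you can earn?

63

Build r[k] bottom-up: r[k] = max over allowed piece i of (p[i] + r[k−i]).
r[1] = 0
r[2] = 0
r[3] = 18
r[4] = 18
r[5] = 18
r[6] = 36  (first piece 3, then r[3]=18)
r[7] = 45
r[8] = 45
r[9] = 54  (first piece 3, then r[6]=36)
r[10] = 63  (first piece 3, then r[7]=45)
One optimal cutting: 7 + 3 → €63.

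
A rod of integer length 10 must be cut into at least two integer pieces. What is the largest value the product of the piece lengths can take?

Define m[k] = max over 1≤i<k of i · max(k−i, m[k−i]); the inner max lets the remainder stay uncut if that's better.
m[2] = 1·max(1,0) = 1·1 = 1
m[3] = 1·max(2,1) = 1·2 = 2
m[4] = 2·max(2,1) = 2·2 = 4
m[5] = 2·max(3,2) = 2·3 = 6
m[6] = 3·max(3,2) = 3·3 = 9
m[7] = 2·max(5,6) = 2·6 = 12
m[8] = 2·max(6,9) = 2·9 = 18
m[9] = 3·max(6,9) = 3·9 = 27
m[10] = 2·max(8,18) = 2·18 = 36
One optimal split: 3 + 3 + 2 + 2; product 3·3·2·2 = 36.

36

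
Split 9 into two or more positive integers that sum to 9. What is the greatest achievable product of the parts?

27

Define g[k] = max over 1≤i<k of i · max(k−i, g[k−i]); the inner max lets the remainder stay uncut if that's better.
g[2] = 1*max(1,0) = 1*1 = 1
g[3] = 1*max(2,1) = 1*2 = 2
g[4] = 2*max(2,1) = 2*2 = 4
g[5] = 2*max(3,2) = 2*3 = 6
g[6] = 3*max(3,2) = 3*3 = 9
g[7] = 2*max(5,6) = 2*6 = 12
g[8] = 2*max(6,9) = 2*9 = 18
g[9] = 3*max(6,9) = 3*9 = 27
One optimal split: 3 + 3 + 3; product 3*3*3 = 27.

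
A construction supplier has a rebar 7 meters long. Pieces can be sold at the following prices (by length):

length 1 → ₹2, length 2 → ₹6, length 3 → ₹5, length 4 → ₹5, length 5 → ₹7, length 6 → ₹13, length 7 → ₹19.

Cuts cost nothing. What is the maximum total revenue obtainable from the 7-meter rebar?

Consider every possible first cut. best[k] is the best of p[i]+best[k−i] over all sellable i≤k.
best[1] = 2
best[2] = max(2+2, 6+0) = 6
best[3] = max(2+6, 6+2, 5+0) = 8
best[4] = max(2+8, 6+6, 5+2, 5+0) = 12
best[5] = max(2+12, 6+8, 5+6, 5+2, 7+0) = 14
best[6] = max(2+14, 6+12, 5+8, 5+6, 7+2, 13+0) = 18
best[7] = max(2+18, 6+14, 5+12, …, 13+2, 19+0) = 20
One optimal cutting: 2 + 2 + 2 + 1 → ₹6 + ₹6 + ₹6 + ₹2 = ₹20.

20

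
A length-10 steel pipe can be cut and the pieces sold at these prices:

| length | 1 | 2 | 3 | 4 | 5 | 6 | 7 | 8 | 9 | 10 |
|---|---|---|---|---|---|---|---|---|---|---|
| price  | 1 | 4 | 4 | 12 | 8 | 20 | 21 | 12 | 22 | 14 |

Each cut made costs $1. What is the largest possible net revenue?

31

Let v[k] be the best obtainable value from length k. For each k, try every first piece i and keep the best of price[i] + v[k−i] minus the 1 cut fee when i<k.
v[1] = 1
v[2] = max(1+1-1, 4+0) = 4
v[3] = max(1+4-1, 4+1-1, 4+0) = 4
v[4] = max(1+4-1, 4+4-1, 4+1-1, 12+0) = 12
v[5] = max(1+12-1, 4+4-1, 4+4-1, 12+1-1, 8+0) = 12
v[6] = max(1+12-1, 4+12-1, 4+4-1, 12+4-1, 8+1-1, 20+0) = 20
v[7] = max(1+20-1, 4+12-1, 4+12-1, …, 20+1-1, 21+0) = 21
v[8] = max(1+21-1, 4+20-1, 4+12-1, …, 21+1-1, 12+0) = 23
v[9] = max(1+23-1, 4+21-1, 4+20-1, …, 12+1-1, 22+0) = 24
v[10] = max(1+24-1, 4+23-1, 4+21-1, …, 22+1-1, 14+0) = 31
One optimal plan: pieces 6 + 4 (1 cut) → $32 − $1 = $31.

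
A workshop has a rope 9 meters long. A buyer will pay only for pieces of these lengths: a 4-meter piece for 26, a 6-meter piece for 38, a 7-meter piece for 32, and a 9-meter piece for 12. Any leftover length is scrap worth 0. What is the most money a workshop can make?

52

Consider every possible first cut. f[k] is the best of p[i]+f[k−i] over all sellable i≤k.
f[1] = 0
f[2] = 0
f[3] = 0
f[4] = 26
f[5] = 26
f[6] = 38
f[7] = 38
f[8] = 52  (first piece 4, then f[4]=26)
f[9] = 52
One optimal cutting: pieces 4 + 4 with 1 meter of scrap → 52.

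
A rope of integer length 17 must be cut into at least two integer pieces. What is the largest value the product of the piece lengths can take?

486

Define m[k] = max over 1≤i<k of i · max(k−i, m[k−i]); the inner max lets the remainder stay uncut if that's better.
m[2] = 1×max(1,0) = 1×1 = 1
m[3] = max(1×2, 2×1) = 2
m[4] = max(1×3, 2×2, 3×1) = 4
m[5] = max(1×4, 2×3, 3×2, 4×1) = 6
m[6] = max(1×6, 2×4, 3×3, 4×2, 5×1) = 9
m[7] = max(1×9, 2×6, 3×4, 4×3, 5×2, 6×1) = 12
m[8] = max(1×12, 2×9, 3×6, …, 6×2, 7×1) = 18
m[9] = max(1×18, 2×12, 3×9, …, 7×2, 8×1) = 27
m[10] = max(1×27, 2×18, 3×12, …, 8×2, 9×1) = 36
m[11] = max(1×36, 2×27, 3×18, …, 9×2, 10×1) = 54
m[12] = max(1×54, 2×36, 3×27, …, 10×2, 11×1) = 81
m[13] = max(1×81, 2×54, 3×36, …, 11×2, 12×1) = 108
m[14] = max(1×108, 2×81, 3×54, …, 12×2, 13×1) = 162
m[15] = max(1×162, 2×108, 3×81, …, 13×2, 14×1) = 243
m[16] = max(1×243, 2×162, 3×108, …, 14×2, 15×1) = 324
m[17] = max(1×324, 2×243, 3×162, …, 15×2, 16×1) = 486
One optimal split: 3 + 3 + 3 + 3 + 3 + 2; product 3×3×3×3×3×2 = 486.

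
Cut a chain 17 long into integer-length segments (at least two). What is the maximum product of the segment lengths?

Define prod[k] = max over 1≤i<k of i · max(k−i, prod[k−i]); the inner max lets the remainder stay uncut if that's better.
prod[2] = 1*max(1,0) = 1*1 = 1
prod[3] = 1*max(2,1) = 1*2 = 2
prod[4] = 2*max(2,1) = 2*2 = 4
prod[5] = 2*max(3,2) = 2*3 = 6
prod[6] = 3*max(3,2) = 3*3 = 9
prod[7] = 2*max(5,6) = 2*6 = 12
prod[8] = 2*max(6,9) = 2*9 = 18
prod[9] = 3*max(6,9) = 3*9 = 27
prod[10] = 2*max(8,18) = 2*18 = 36
prod[11] = 2*max(9,27) = 2*27 = 54
prod[12] = 3*max(9,27) = 3*27 = 81
prod[13] = 2*max(11,54) = 2*54 = 108
prod[14] = 2*max(12,81) = 2*81 = 162
prod[15] = 3*max(12,81) = 3*81 = 243
prod[16] = 2*max(14,162) = 2*162 = 324
prod[17] = 2*max(15,243) = 2*243 = 486
One optimal split: 3 + 3 + 3 + 3 + 3 + 2; product 3*3*3*3*3*2 = 486.

486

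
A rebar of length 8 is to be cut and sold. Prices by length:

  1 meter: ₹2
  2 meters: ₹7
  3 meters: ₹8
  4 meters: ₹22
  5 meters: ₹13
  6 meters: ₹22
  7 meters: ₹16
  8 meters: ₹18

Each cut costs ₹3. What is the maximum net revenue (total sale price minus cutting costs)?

41

Let net[k] be the best obtainable value from length k. For each k, try every first piece i and keep the best of price[i] + net[k−i] minus the 3 cut fee when i<k.
net[1] = 2
net[2] = max(2+2-3, 7+0) = 7
net[3] = max(2+7-3, 7+2-3, 8+0) = 8
net[4] = max(2+8-3, 7+7-3, 8+2-3, 22+0) = 22
net[5] = max(2+22-3, 7+8-3, 8+7-3, 22+2-3, 13+0) = 21
net[6] = max(2+21-3, 7+22-3, 8+8-3, 22+7-3, 13+2-3, 22+0) = 26
net[7] = max(2+26-3, 7+21-3, 8+22-3, …, 22+2-3, 16+0) = 27
net[8] = max(2+27-3, 7+26-3, 8+21-3, …, 16+2-3, 18+0) = 41
One optimal plan: pieces 4 + 4 (1 cut) → ₹44 − ₹3 = ₹41.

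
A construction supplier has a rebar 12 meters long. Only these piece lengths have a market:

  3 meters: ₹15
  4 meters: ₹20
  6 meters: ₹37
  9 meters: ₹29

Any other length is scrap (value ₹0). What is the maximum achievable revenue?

74

Build best[k] bottom-up: best[k] = max over allowed piece i of (p[i] + best[k−i]).
best[1] = 0
best[2] = 0
best[3] = 15
best[4] = max(15+0, 20+0) = 20
best[5] = max(15+0, 20+0) = 20
best[6] = max(15+15, 20+0, 37+0) = 37
best[7] = max(15+20, 20+15, 37+0) = 37
best[8] = max(15+20, 20+20, 37+0) = 40
best[9] = max(15+37, 20+20, 37+15, 29+0) = 52
best[10] = max(15+37, 20+37, 37+20, 29+0) = 57
best[11] = max(15+40, 20+37, 37+20, 29+0) = 57
best[12] = max(15+52, 20+40, 37+37, 29+15) = 74
One optimal cutting: 6 + 6 → ₹74.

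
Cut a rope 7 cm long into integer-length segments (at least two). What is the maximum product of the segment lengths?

Define m[k] = max over 1≤i<k of i · max(k−i, m[k−i]); the inner max lets the remainder stay uncut if that's better.
m[2] = 1*max(1,0) = 1*1 = 1
m[3] = 1*max(2,1) = 1*2 = 2
m[4] = 2*max(2,1) = 2*2 = 4
m[5] = 2*max(3,2) = 2*3 = 6
m[6] = 3*max(3,2) = 3*3 = 9
m[7] = 2*max(5,6) = 2*6 = 12
One optimal split: 3 + 2 + 2; product 3*2*2 = 12.

12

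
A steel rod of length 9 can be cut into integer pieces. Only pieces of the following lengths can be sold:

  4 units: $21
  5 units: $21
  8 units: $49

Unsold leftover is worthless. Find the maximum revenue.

Consider every possible first cut. r[k] is the best of p[i]+r[k−i] over all sellable i≤k.
r[1] = 0
r[2] = 0
r[3] = 0
r[4] = 21
r[5] = max(21+0, 21+0) = 21
r[6] = max(21+0, 21+0) = 21
r[7] = max(21+0, 21+0) = 21
r[8] = max(21+21, 21+0, 49+0) = 49
r[9] = max(21+21, 21+21, 49+0) = 49
One optimal cutting: pieces 8 with 1 unit of scrap → $49.

49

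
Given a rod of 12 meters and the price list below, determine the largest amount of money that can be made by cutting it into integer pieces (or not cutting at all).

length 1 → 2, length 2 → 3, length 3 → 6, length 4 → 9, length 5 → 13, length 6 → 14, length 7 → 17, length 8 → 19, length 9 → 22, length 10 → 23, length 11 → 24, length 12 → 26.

30

Consider every possible first cut. best[k] is the best of p[i]+best[k−i] over all sellable i≤k.
best[1] = 2
best[2] = 4  (first piece 1, then best[1]=2)
best[3] = 6  (first piece 1, then best[2]=4)
best[4] = 9
best[5] = 13
best[6] = 15  (first piece 1, then best[5]=13)
best[7] = 17  (first piece 1, then best[6]=15)
best[8] = 19  (first piece 1, then best[7]=17)
best[9] = 22  (first piece 4, then best[5]=13)
best[10] = 26  (first piece 5, then best[5]=13)
best[11] = 28  (first piece 1, then best[10]=26)
best[12] = 30  (first piece 1, then best[11]=28)
One optimal cutting: 5 + 5 + 1 + 1 → 13 + 13 + 2 + 2 = 30.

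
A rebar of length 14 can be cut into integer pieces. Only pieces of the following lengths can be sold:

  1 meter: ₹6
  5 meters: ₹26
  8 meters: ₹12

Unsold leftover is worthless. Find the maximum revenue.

84

Build f[k] bottom-up: f[k] = max over allowed piece i of (p[i] + f[k−i]).
f[1] = 6
f[2] = 12  (first piece 1, then f[1]=6)
f[3] = 18  (first piece 1, then f[2]=12)
f[4] = 24  (first piece 1, then f[3]=18)
f[5] = 30  (first piece 1, then f[4]=24)
f[6] = 36  (first piece 1, then f[5]=30)
f[7] = 42  (first piece 1, then f[6]=36)
f[8] = 48  (first piece 1, then f[7]=42)
f[9] = 54  (first piece 1, then f[8]=48)
f[10] = 60  (first piece 1, then f[9]=54)
f[11] = 66  (first piece 1, then f[10]=60)
f[12] = 72  (first piece 1, then f[11]=66)
f[13] = 78  (first piece 1, then f[12]=72)
f[14] = 84  (first piece 1, then f[13]=78)
One optimal cutting: 1 + 1 + 1 + 1 + 1 + 1 + 1 + 1 + 1 + 1 + 1 + 1 + 1 + 1 → ₹84.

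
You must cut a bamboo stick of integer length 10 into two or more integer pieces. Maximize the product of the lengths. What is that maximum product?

Fill prod[k] for k=2..10: at each k try every first piece i and multiply by the better of (k−i) uncut or prod[k−i].
Small cases: prod[2]=1, prod[3]=2.
prod[4] = max(1×3, 2×2, 3×1) = 4
prod[5] = max(1×4, 2×3, 3×2, 4×1) = 6
prod[6] = max(1×6, 2×4, 3×3, 4×2, 5×1) = 9
prod[7] = max(1×9, 2×6, 3×4, 4×3, 5×2, 6×1) = 12
prod[8] = max(1×12, 2×9, 3×6, …, 6×2, 7×1) = 18
prod[9] = max(1×18, 2×12, 3×9, …, 7×2, 8×1) = 27
prod[10] = max(1×27, 2×18, 3×12, …, 8×2, 9×1) = 36
One optimal split: 3 + 3 + 2 + 2; product 3×3×2×2 = 36.

36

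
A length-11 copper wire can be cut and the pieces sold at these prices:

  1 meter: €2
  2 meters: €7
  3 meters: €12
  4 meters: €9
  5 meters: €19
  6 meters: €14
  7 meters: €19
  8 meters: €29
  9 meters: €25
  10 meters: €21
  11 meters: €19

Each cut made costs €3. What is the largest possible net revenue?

38

Build r[k] bottom-up: r[k] = max over allowed piece i of (p[i] + r[k−i]) − 3 per cut.
r[1] = 2
r[2] = max(2+2-3, 7+0) = 7
r[3] = max(2+7-3, 7+2-3, 12+0) = 12
r[4] = max(2+12-3, 7+7-3, 12+2-3, 9+0) = 11
r[5] = max(2+11-3, 7+12-3, 12+7-3, 9+2-3, 19+0) = 19
r[6] = max(2+19-3, 7+11-3, 12+12-3, 9+7-3, 19+2-3, 14+0) = 21
r[7] = max(2+21-3, 7+19-3, 12+11-3, …, 14+2-3, 19+0) = 23
r[8] = max(2+23-3, 7+21-3, 12+19-3, …, 19+2-3, 29+0) = 29
r[9] = max(2+29-3, 7+23-3, 12+21-3, …, 29+2-3, 25+0) = 30
r[10] = max(2+30-3, 7+29-3, 12+23-3, …, 25+2-3, 21+0) = 35
r[11] = max(2+35-3, 7+30-3, 12+29-3, …, 21+2-3, 19+0) = 38
One optimal plan: pieces 8 + 3 (1 cut) → €41 − €3 = €38.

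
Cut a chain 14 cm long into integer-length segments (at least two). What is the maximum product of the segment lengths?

162

Let prod[k] be the best product for length k (with at least one cut). For each first piece i, the rest contributes max(k−i, prod[k−i]).
prod[2] = 1×max(1,0) = 1×1 = 1
prod[3] = 1×max(2,1) = 1×2 = 2
prod[4] = 2×max(2,1) = 2×2 = 4
prod[5] = 2×max(3,2) = 2×3 = 6
prod[6] = 3×max(3,2) = 3×3 = 9
prod[7] = 2×max(5,6) = 2×6 = 12
prod[8] = 2×max(6,9) = 2×9 = 18
prod[9] = 3×max(6,9) = 3×9 = 27
prod[10] = 2×max(8,18) = 2×18 = 36
prod[11] = 2×max(9,27) = 2×27 = 54
prod[12] = 3×max(9,27) = 3×27 = 81
prod[13] = 2×max(11,54) = 2×54 = 108
prod[14] = 2×max(12,81) = 2×81 = 162
One optimal split: 3 + 3 + 3 + 3 + 2; product 3×3×3×3×2 = 162.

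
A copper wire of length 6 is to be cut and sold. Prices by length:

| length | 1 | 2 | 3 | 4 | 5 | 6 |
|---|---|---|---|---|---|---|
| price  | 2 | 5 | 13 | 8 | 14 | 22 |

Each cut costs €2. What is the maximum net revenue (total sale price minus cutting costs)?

Consider every possible first cut. net[k] is the best of p[i]+net[k−i] over all sellable i≤k, charging 2 whenever i<k.
net[1] = 2
net[2] = 5
net[3] = 13
net[4] = 13  (first piece 1, then net[3]=13)
net[5] = 16  (first piece 2, then net[3]=13)
net[6] = 24  (first piece 3, then net[3]=13)
One optimal plan: pieces 3 + 3 (1 cut) → €26 − €2 = €24.

24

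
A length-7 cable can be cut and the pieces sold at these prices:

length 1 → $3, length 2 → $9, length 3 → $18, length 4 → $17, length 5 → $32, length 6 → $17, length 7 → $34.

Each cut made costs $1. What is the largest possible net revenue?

Consider every possible first cut. r[k] is the best of p[i]+r[k−i] over all sellable i≤k, charging 1 whenever i<k.
r[1] = 3
r[2] = max(3+3-1, 9+0) = 9
r[3] = max(3+9-1, 9+3-1, 18+0) = 18
r[4] = max(3+18-1, 9+9-1, 18+3-1, 17+0) = 20
r[5] = max(3+20-1, 9+18-1, 18+9-1, 17+3-1, 32+0) = 32
r[6] = max(3+32-1, 9+20-1, 18+18-1, 17+9-1, 32+3-1, 17+0) = 35
r[7] = max(3+35-1, 9+32-1, 18+20-1, …, 17+3-1, 34+0) = 40
One optimal plan: pieces 5 + 2 (1 cut) → $41 − $1 = $40.

40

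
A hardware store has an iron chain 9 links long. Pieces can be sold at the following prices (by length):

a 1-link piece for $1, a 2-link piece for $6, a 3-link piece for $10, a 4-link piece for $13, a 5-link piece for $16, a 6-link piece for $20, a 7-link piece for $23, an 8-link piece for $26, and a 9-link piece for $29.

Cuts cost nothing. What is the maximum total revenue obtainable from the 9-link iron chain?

30

Let best[k] be the best obtainable value from length k. For each k, try every first piece i and keep the best of price[i] + best[k−i].
best[1] = 1
best[2] = 6
best[3] = 10
best[4] = 13
best[5] = 16  (first piece 2, then best[3]=10)
best[6] = 20  (first piece 3, then best[3]=10)
best[7] = 23  (first piece 3, then best[4]=13)
best[8] = 26  (first piece 2, then best[6]=20)
best[9] = 30  (first piece 3, then best[6]=20)
One optimal cutting: 3 + 3 + 3 → $10 + $10 + $10 = $30.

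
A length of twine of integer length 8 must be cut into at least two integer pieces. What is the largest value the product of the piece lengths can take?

Define f[k] = max over 1≤i<k of i · max(k−i, f[k−i]); the inner max lets the remainder stay uncut if that's better.
f[2] = 1×max(1,0) = 1×1 = 1
f[3] = 1×max(2,1) = 1×2 = 2
f[4] = 2×max(2,1) = 2×2 = 4
f[5] = 2×max(3,2) = 2×3 = 6
f[6] = 3×max(3,2) = 3×3 = 9
f[7] = 2×max(5,6) = 2×6 = 12
f[8] = 2×max(6,9) = 2×9 = 18
One optimal split: 3 + 3 + 2; product 3×3×2 = 18.

18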